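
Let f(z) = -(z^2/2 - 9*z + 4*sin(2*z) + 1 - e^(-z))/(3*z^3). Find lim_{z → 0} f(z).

31/18

Substitution gives 0/0; apply L'Hôpital's rule 3 times.
After differentiating numerator and denominator 3 times the quotient is (-32*cos(2*z) + e^(-z))/(-18); at z = 0 this is 31/18.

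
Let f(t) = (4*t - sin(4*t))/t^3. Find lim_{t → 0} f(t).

32/3

Direct substitution gives 0/0.
Apply L'Hôpital: lim (4 - 4*cos(4*t))/(3*t^2), still 0/0.
Apply L'Hôpital: lim (16*sin(4*t))/(6*t), still 0/0.
After 3 applications of L'Hôpital's rule the quotient is (64*cos(4*t))/(6); substituting t = 0 gives 32/3.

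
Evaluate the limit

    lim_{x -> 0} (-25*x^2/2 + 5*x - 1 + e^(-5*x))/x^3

-125/6

Direct substitution gives 0/0.
Apply L'Hôpital: lim (-25*x + 5 - 5*e^(-5*x))/(3*x^2), still 0/0.
Apply L'Hôpital: lim (-25 + 25*e^(-5*x))/(6*x), still 0/0.
After 3 applications of L'Hôpital's rule the quotient is (-125*e^(-5*x))/(6); substituting x = 0 gives -125/6.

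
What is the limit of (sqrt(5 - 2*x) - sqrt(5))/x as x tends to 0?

-√(5)/5

A 0/0 form; rationalise with √(5 - 2x) + √5. This collapses the numerator to -2x, leaving -2/(√(5 - 2x) + √5) → -2/(2√5) = -√(5)/5.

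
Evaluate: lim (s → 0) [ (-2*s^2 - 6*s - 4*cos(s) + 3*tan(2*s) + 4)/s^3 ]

Substitution gives 0/0 (the numerator vanishes to order 3).
Expand each term to order s^3: the coefficient of s^3 in -4·cos(s) is 0 and in 3·tan(2s) is 8.
Lower-order terms cancel with the polynomial part, so the numerator is (8)·s^3 + o(s^3), and the limit is (8)/(1) = 8.

8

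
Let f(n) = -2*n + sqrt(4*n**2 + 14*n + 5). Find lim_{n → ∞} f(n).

7/2

An ∞ − ∞ form. Rationalising with the conjugate, the difference becomes (14n + 5) / (√(4*n^2 + 14*n + 5) + 2n).
For large n the denominator behaves like 2·2n, so the quotient tends to 14/4 = 7/2.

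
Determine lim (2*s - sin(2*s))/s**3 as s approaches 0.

Direct substitution gives 0/0.
Apply L'Hôpital: lim (2 - 2*cos(2*s))/(3*s^2), still 0/0.
Apply L'Hôpital: lim (4*sin(2*s))/(6*s), still 0/0.
After 3 applications of L'Hôpital's rule the quotient is (8*cos(2*s))/(6); substituting s = 0 gives 4/3.

4/3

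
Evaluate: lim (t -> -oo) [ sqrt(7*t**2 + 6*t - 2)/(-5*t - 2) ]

For large |t|, √(7*t^2 + 6*t - 2) ≈ √7·|t| and the denominator ≈ -5t.
Since t → −∞, |t| = −t, giving −√7/(-5) = √(7)/5.

√(7)/5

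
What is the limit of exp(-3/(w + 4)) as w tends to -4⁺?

As w → -4⁺, -3/(w + 4) → −∞, so e^(-3/(w + 4)) → 0.

0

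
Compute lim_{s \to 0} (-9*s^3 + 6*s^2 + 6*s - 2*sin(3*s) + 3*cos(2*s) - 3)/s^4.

2

Substitution gives 0/0; apply L'Hôpital's rule 4 times.
After differentiating numerator and denominator 4 times the quotient is (-162*sin(3*s) + 48*cos(2*s))/(24); at s = 0 this is 2.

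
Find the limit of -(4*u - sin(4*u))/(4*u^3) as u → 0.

-8/3

Direct substitution gives 0/0.
Apply L'Hôpital: lim (4 - 4*cos(4*u))/(-12*u^2), still 0/0.
Apply L'Hôpital: lim (16*sin(4*u))/(-24*u), still 0/0.
After 3 applications of L'Hôpital's rule the quotient is (64*cos(4*u))/(-24); substituting u = 0 gives -8/3.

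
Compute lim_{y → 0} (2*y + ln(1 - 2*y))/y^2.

Direct substitution gives 0/0.
Apply L'Hôpital: lim (2 - 2/(1 - 2*y))/(2*y), still 0/0.
After 2 applications of L'Hôpital's rule the quotient is (-4/(1 - 2*y)^2)/(2); substituting y = 0 gives -2.

-2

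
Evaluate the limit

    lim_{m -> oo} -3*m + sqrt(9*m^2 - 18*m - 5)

-3

An ∞ − ∞ form. Rationalising with the conjugate, the difference becomes (-18m - 5) / (√(9*m^2 - 18*m - 5) + 3m).
For large m the denominator behaves like 2·3m, so the quotient tends to -18/6 = -3.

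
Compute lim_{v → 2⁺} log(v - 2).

As v → 2⁺, v - 2 → 0⁺ and ln(v - 2) → −∞.
Multiplying by 1 gives -∞.

-∞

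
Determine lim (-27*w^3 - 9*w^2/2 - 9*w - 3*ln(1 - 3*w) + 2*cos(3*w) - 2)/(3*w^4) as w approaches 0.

45/2

Substitution gives 0/0 (the numerator vanishes to order 4).
Expand each term to order w^4: the coefficient of w^4 in -3·ln(1 - 3w) is 243/4 and in 2·cos(3w) is 27/4.
Lower-order terms cancel with the polynomial part, so the numerator is (135/2)·w^4 + o(w^4), and the limit is (135/2)/(3) = 45/2.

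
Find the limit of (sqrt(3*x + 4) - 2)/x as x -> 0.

Substitution gives 0/0. Multiply numerator and denominator by the conjugate √(4 + 3x) + √4.
The numerator becomes (4 + 3x) − 4 = 3x, so the expression simplifies to 3/(√(4 + 3x) + √4).
Letting x → 0 gives 3/(2√4) = 3/4.

3/4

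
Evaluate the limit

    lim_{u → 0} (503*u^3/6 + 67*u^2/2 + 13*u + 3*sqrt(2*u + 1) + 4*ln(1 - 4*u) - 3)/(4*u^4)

Substitution gives 0/0; apply L'Hôpital's rule 4 times.
After differentiating numerator and denominator 4 times the quotient is (-6144/(4*u - 1)^4 - 45/(2*u + 1)^(7/2))/(96); at u = 0 this is -2063/32.

-2063/32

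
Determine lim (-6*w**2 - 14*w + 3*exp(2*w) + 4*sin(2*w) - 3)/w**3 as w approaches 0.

-4/3

Substitution gives 0/0; apply L'Hôpital's rule 3 times.
After differentiating numerator and denominator 3 times the quotient is (24*e^(2*w) - 32*cos(2*w))/(6); at w = 0 this is -4/3.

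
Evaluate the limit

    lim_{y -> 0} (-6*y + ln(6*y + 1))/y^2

Direct substitution gives 0/0.
Apply L'Hôpital: lim (-6 + 6/(6*y + 1))/(2*y), still 0/0.
After 2 applications of L'Hôpital's rule the quotient is (-36/(6*y + 1)^2)/(2); substituting y = 0 gives -18.

-18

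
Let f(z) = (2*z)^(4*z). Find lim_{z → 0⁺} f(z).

Base → 0⁺ and exponent → 0⁺: a 0^0 form.
Take logs: 4z·ln(2z). This is 0·(−∞); rewriting as ln(2z)/(1/(4z)) and applying L'Hôpital gives 0.
Hence the limit is e^0 = 1.

1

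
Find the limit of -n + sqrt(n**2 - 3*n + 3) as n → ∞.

-3/2

This has the form ∞ − ∞. Multiply and divide by the conjugate √(n^2 - 3*n + 3) + n.
That gives (-3n + 3) / (√(n^2 - 3*n + 3) + n).
Divide numerator and denominator by n: the limit is -3/(2·1) = -3/2.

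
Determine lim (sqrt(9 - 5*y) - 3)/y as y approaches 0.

-5/6

Substitution gives 0/0. Multiply numerator and denominator by the conjugate √(9 - 5y) + √9.
The numerator becomes (9 - 5y) − 9 = -5y, so the expression simplifies to -5/(√(9 - 5y) + √9).
Letting y → 0 gives -5/(2√9) = -5/6.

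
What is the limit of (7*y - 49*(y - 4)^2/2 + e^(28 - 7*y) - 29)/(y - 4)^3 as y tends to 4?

Direct substitution gives 0/0.
Apply L'Hôpital: lim (-49*y - 7*e^(28 - 7*y) + 203)/(3*(y - 4)^2), still 0/0.
Apply L'Hôpital: lim (49*e^(28 - 7*y) - 49)/(6*y - 24), still 0/0.
After 3 applications of L'Hôpital's rule the quotient is (-343*e^(28 - 7*y))/(6); substituting y = 4 gives -343/6.

-343/6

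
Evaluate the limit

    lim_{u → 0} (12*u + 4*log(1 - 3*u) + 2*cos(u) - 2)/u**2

Substitution gives 0/0 (the numerator vanishes to order 2).
Expand each term to order u^2: the coefficient of u^2 in 2·cos(u) is -1 and in 4·ln(1 - 3u) is -18.
Lower-order terms cancel with the polynomial part, so the numerator is (-19)·u^2 + o(u^2), and the limit is (-19)/(1) = -19.

-19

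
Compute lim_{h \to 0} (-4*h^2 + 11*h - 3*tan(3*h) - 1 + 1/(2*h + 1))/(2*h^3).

Substitution gives 0/0 (the numerator vanishes to order 3).
Expand each term to order h^3: the coefficient of h^3 in 1/(1 + 2h) is -8 and in -3·tan(3h) is -27.
Lower-order terms cancel with the polynomial part, so the numerator is (-35)·h^3 + o(h^3), and the limit is (-35)/(2) = -35/2.

-35/2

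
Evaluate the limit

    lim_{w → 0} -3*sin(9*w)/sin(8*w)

-27/8

Substitution gives 0/0.
Divide numerator and denominator by w: sin(9w)/w → 9 and sin(8w)/w → 8, so the limit is -3·9/8 = -27/8.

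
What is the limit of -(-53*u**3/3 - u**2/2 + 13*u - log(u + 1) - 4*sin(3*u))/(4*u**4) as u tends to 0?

-1/16

Substitution gives 0/0; apply L'Hôpital's rule 4 times.
After differentiating numerator and denominator 4 times the quotient is (-324*sin(3*u) + 6/(u + 1)^4)/(-96); at u = 0 this is -1/16.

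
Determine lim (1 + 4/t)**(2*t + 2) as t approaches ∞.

Write it as [(1 + 4/t)^t]^(2) · (1 + 4/t)^(2). The bracketed term tends to e^(4) and the second factor to 1, so the limit is e^(8).

e^(8)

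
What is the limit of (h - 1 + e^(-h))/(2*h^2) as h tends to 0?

1/4

Direct substitution gives 0/0.
Apply L'Hôpital: lim (1 - e^(-h))/(4*h), still 0/0.
After 2 applications of L'Hôpital's rule the quotient is (e^(-h))/(4); substituting h = 0 gives 1/4.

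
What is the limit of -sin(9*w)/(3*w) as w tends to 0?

-3

Substitution gives 0/0.
Write it as (9/(-3))·sin(9w)/(9w); since sin(u)/u → 1, the limit is -3.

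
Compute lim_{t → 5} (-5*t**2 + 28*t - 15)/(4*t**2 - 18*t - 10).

-1

Direct substitution gives 0/0, so factor. Both numerator and denominator have (t - 5) as a factor.
After cancelling, the expression reduces to (3 - 5*t)/(4*t + 2).
Substituting t = 5 gives -1.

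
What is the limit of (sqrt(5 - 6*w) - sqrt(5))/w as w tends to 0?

-3*√(5)/5

Substitution gives 0/0. Multiply numerator and denominator by the conjugate √(5 - 6w) + √5.
The numerator becomes (5 - 6w) − 5 = -6w, so the expression simplifies to -6/(√(5 - 6w) + √5).
Letting w → 0 gives -6/(2√5) = -3*√(5)/5.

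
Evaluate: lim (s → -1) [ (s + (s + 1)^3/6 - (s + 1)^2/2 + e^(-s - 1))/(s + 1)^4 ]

1/24

Direct substitution gives 0/0.
Apply L'Hôpital: lim (-s + (s + 1)^2/2 - e^(-s - 1))/(4*(s + 1)^3), still 0/0.
Apply L'Hôpital: lim (s + e^(-s - 1))/(12*(s + 1)^2), still 0/0.
Apply L'Hôpital: lim (1 - e^(-s - 1))/(24*s + 24), still 0/0.
After 4 applications of L'Hôpital's rule the quotient is (e^(-s - 1))/(24); substituting s = -1 gives 1/24.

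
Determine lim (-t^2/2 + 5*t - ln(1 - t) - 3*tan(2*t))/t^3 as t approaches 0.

-23/3

Substitution gives 0/0; apply L'Hôpital's rule 3 times.
After differentiating numerator and denominator 3 times the quotient is (-96*tan(2*t)^2/cos(2*t)^2 - 48/cos(2*t)^4 - 2/(t - 1)^3)/(6); at t = 0 this is -23/3.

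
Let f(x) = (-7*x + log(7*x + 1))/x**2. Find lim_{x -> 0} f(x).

-49/2

Direct substitution gives 0/0.
Apply L'Hôpital: lim (-7 + 7/(7*x + 1))/(2*x), still 0/0.
After 2 applications of L'Hôpital's rule the quotient is (-49/(7*x + 1)^2)/(2); substituting x = 0 gives -49/2.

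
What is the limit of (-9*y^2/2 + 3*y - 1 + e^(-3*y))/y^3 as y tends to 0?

Direct substitution gives 0/0.
Apply L'Hôpital: lim (-9*y + 3 - 3*e^(-3*y))/(3*y^2), still 0/0.
Apply L'Hôpital: lim (-9 + 9*e^(-3*y))/(6*y), still 0/0.
After 3 applications of L'Hôpital's rule the quotient is (-27*e^(-3*y))/(6); substituting y = 0 gives -9/2.

-9/2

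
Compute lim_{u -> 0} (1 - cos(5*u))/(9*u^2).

Substitution gives 0/0.
Use (1 − cos θ)/θ² → 1/2 with θ = 5u: the limit is 5²/(2·9) = 25/18.

25/18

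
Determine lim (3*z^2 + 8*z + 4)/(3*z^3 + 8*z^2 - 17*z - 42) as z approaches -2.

Since z = -2 makes numerator and denominator zero, (z + 2) divides both.
Cancelling it gives (3*z + 2)/(3*z^2 + 2*z - 21); now plug in z = -2 to get 4/13.

4/13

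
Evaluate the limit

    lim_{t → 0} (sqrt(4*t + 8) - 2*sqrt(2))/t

Substitution gives 0/0. Multiply numerator and denominator by the conjugate √(8 + 4t) + √8.
The numerator becomes (8 + 4t) − 8 = 4t, so the expression simplifies to 4/(√(8 + 4t) + √8).
Letting t → 0 gives 4/(2√8) = √(2)/2.

√(2)/2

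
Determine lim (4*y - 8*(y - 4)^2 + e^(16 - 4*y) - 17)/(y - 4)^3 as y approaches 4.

-32/3

Direct substitution gives 0/0.
Apply L'Hôpital: lim (-16*y - 4*e^(16 - 4*y) + 68)/(3*(y - 4)^2), still 0/0.
Apply L'Hôpital: lim (16*e^(16 - 4*y) - 16)/(6*y - 24), still 0/0.
After 3 applications of L'Hôpital's rule the quotient is (-64*e^(16 - 4*y))/(6); substituting y = 4 gives -32/3.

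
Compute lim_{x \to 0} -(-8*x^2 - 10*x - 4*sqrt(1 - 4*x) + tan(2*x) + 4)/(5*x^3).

-56/15

Substitution gives 0/0; apply L'Hôpital's rule 3 times.
After differentiating numerator and denominator 3 times the quotient is (48*tan(2*x)^2/cos(2*x)^2 + 16/cos(2*x)^2 + 96/(1 - 4*x)^(5/2))/(-30); at x = 0 this is -56/15.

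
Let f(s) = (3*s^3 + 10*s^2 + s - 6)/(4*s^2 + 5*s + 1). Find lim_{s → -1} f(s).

At s = -1 both the top and bottom vanish — a removable singularity. Factoring out (s + 1) from each leaves (3*s^2 + 7*s - 6)/(4*s + 1), which at s = -1 equals 10/3.

10/3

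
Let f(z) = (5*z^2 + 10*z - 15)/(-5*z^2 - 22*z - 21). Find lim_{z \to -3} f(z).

At z = -3 both the top and bottom vanish — a removable singularity. Factoring out (z + 3) from each leaves (5*z - 5)/(-5*z - 7), which at z = -3 equals -5/2.

-5/2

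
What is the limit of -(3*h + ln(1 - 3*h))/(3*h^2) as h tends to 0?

Direct substitution gives 0/0.
Apply L'Hôpital: lim (3 - 3/(1 - 3*h))/(-6*h), still 0/0.
After 2 applications of L'Hôpital's rule the quotient is (-9/(1 - 3*h)^2)/(-6); substituting h = 0 gives 3/2.

3/2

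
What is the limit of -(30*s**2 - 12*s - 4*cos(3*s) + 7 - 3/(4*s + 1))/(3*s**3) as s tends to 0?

Substitution gives 0/0; apply L'Hôpital's rule 3 times.
After differentiating numerator and denominator 3 times the quotient is (-108*sin(3*s) + 1152/(4*s + 1)^4)/(-18); at s = 0 this is -64.

-64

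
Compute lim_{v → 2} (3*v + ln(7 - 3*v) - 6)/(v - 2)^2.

-9/2

Direct substitution gives 0/0.
Apply L'Hôpital: lim (3 - 3/(7 - 3*v))/(2*v - 4), still 0/0.
After 2 applications of L'Hôpital's rule the quotient is (-9/(7 - 3*v)^2)/(2); substituting v = 2 gives -9/2.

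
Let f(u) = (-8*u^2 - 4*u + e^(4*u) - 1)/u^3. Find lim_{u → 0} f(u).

Direct substitution gives 0/0.
Apply L'Hôpital: lim (-16*u + 4*e^(4*u) - 4)/(3*u^2), still 0/0.
Apply L'Hôpital: lim (16*e^(4*u) - 16)/(6*u), still 0/0.
After 3 applications of L'Hôpital's rule the quotient is (64*e^(4*u))/(6); substituting u = 0 gives 32/3.

32/3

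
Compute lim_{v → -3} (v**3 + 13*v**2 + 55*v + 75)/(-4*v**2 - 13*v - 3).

Since v = -3 makes numerator and denominator zero, (v + 3) divides both.
Cancelling it gives (v^2 + 10*v + 25)/(-4*v - 1); now plug in v = -3 to get 4/11.

4/11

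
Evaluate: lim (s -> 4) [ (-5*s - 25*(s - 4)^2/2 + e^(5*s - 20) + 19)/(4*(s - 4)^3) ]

125/24

Direct substitution gives 0/0.
Apply L'Hôpital: lim (-25*s + 5*e^(5*s - 20) + 95)/(12*(s - 4)^2), still 0/0.
Apply L'Hôpital: lim (25*e^(5*s - 20) - 25)/(24*s - 96), still 0/0.
After 3 applications of L'Hôpital's rule the quotient is (125*e^(5*s - 20))/(24); substituting s = 4 gives 125/24.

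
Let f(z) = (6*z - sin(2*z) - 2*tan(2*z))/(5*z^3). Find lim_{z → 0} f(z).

-4/5

Substitution gives 0/0; apply L'Hôpital's rule 3 times.
After differentiating numerator and denominator 3 times the quotient is (8*cos(2*z) - 96*tan(2*z)^4 - 128*tan(2*z)^2 - 32)/(30); at z = 0 this is -4/5.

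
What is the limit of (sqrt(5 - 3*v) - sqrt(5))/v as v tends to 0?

-3*√(5)/10

A 0/0 form; rationalise with √(5 - 3v) + √5. This collapses the numerator to -3v, leaving -3/(√(5 - 3v) + √5) → -3/(2√5) = -3*√(5)/10.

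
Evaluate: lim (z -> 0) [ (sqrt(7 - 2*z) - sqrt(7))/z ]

-√(7)/7

A 0/0 form; rationalise with √(7 - 2z) + √7. This collapses the numerator to -2z, leaving -2/(√(7 - 2z) + √7) → -2/(2√7) = -√(7)/7.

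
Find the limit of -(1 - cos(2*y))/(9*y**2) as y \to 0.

Substitution gives 0/0.
Use (1 − cos u)/u² → 1/2 with u = 2y: the limit is 2²/(2·(-9)) = -2/9.

-2/9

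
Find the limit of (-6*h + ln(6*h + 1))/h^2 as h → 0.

Direct substitution gives 0/0.
Apply L'Hôpital: lim (-6 + 6/(6*h + 1))/(2*h), still 0/0.
After 2 applications of L'Hôpital's rule the quotient is (-36/(6*h + 1)^2)/(2); substituting h = 0 gives -18.

-18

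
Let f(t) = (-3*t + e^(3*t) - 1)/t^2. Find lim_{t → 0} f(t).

9/2

Direct substitution gives 0/0.
Apply L'Hôpital: lim (3*e^(3*t) - 3)/(2*t), still 0/0.
After 2 applications of L'Hôpital's rule the quotient is (9*e^(3*t))/(2); substituting t = 0 gives 9/2.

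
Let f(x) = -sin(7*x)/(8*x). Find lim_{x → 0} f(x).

-7/8

Substitution gives 0/0.
Write it as (7/(-8))·sin(7x)/(7x); since sin(u)/u → 1, the limit is -7/8.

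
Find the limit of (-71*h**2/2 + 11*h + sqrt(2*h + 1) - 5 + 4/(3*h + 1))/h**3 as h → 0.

Substitution gives 0/0; apply L'Hôpital's rule 3 times.
After differentiating numerator and denominator 3 times the quotient is (-648/(3*h + 1)^4 + 3/(2*h + 1)^(5/2))/(6); at h = 0 this is -215/2.

-215/2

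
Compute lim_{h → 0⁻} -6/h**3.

As h → 0⁻, (h) → 0⁻, so (h)^3 → 0⁻ and -6/(h)^3 → ∞.

∞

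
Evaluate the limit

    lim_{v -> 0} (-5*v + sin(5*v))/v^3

-125/6

Direct substitution gives 0/0.
Apply L'Hôpital: lim (5*cos(5*v) - 5)/(3*v^2), still 0/0.
Apply L'Hôpital: lim (-25*sin(5*v))/(6*v), still 0/0.
After 3 applications of L'Hôpital's rule the quotient is (-125*cos(5*v))/(6); substituting v = 0 gives -125/6.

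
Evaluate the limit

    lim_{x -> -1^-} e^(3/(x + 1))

0

As x → -1⁻, 3/(x + 1) → −∞, so e^(3/(x + 1)) → 0.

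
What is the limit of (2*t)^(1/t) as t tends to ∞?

Base → ∞ and exponent → 0: an ∞^0 form.
Take logs: (1/t)·ln(2·t^1) = (ln 2 + 1·ln t)/t → 0.
So the limit is e^0 = 1.

1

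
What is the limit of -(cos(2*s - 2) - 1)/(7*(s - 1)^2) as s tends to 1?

Direct substitution gives 0/0.
Apply L'Hôpital: lim (-2*sin(2*s - 2))/(14 - 14*s), still 0/0.
After 2 applications of L'Hôpital's rule the quotient is (-4*cos(2*s - 2))/(-14); substituting s = 1 gives 2/7.

2/7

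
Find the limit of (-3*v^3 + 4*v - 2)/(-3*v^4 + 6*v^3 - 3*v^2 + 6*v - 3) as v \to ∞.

0

The denominator has degree 4 and the numerator degree 3. Dividing numerator and denominator by v^4 sends every term to 0 except the leading denominator term, so the limit is 0.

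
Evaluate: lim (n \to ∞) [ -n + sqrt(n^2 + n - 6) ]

1/2

An ∞ − ∞ form. Rationalising with the conjugate, the difference becomes (n - 6) / (√(n^2 + n - 6) + n).
For large n the denominator behaves like 2·n, so the quotient tends to 1/2 = 1/2.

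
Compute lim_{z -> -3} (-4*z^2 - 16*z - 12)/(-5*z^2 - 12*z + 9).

4/9

Direct substitution gives 0/0, so factor. Both numerator and denominator have (z + 3) as a factor.
After cancelling, the expression reduces to (-4*z - 4)/(3 - 5*z).
Substituting z = -3 gives 4/9.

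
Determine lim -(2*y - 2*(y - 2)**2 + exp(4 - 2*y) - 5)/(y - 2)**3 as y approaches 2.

4/3

Direct substitution gives 0/0.
Apply L'Hôpital: lim (-4*y - 2*e^(4 - 2*y) + 10)/(-3*(y - 2)^2), still 0/0.
Apply L'Hôpital: lim (4*e^(4 - 2*y) - 4)/(12 - 6*y), still 0/0.
After 3 applications of L'Hôpital's rule the quotient is (-8*e^(4 - 2*y))/(-6); substituting y = 2 gives 4/3.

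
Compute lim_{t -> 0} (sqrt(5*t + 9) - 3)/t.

5/6

A 0/0 form; rationalise with √(9 + 5t) + √9. This collapses the numerator to 5t, leaving 5/(√(9 + 5t) + √9) → 5/(2√9) = 5/6.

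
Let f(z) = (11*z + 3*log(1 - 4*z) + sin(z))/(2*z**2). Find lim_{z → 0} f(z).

Substitution gives 0/0 (the numerator vanishes to order 2).
Expand each term to order z^2: the coefficient of z^2 in 3·ln(1 - 4z) is -24 and in sin(z) is 0.
Lower-order terms cancel with the polynomial part, so the numerator is (-24)·z^2 + o(z^2), and the limit is (-24)/(2) = -12.

-12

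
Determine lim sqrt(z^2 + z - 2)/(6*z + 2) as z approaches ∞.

1/6

For large |z|, √(z^2 + z - 2) ≈ √1·|z| and the denominator ≈ 6z.
Since z → +∞, |z| = z, giving √1/(6) = 1/6.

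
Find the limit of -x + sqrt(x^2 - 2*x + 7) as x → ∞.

An ∞ − ∞ form. Rationalising with the conjugate, the difference becomes (-2x + 7) / (√(x^2 - 2*x + 7) + x).
For large x the denominator behaves like 2·x, so the quotient tends to -2/2 = -1.

-1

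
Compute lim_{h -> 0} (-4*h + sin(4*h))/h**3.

Direct substitution gives 0/0.
Apply L'Hôpital: lim (4*cos(4*h) - 4)/(3*h^2), still 0/0.
Apply L'Hôpital: lim (-16*sin(4*h))/(6*h), still 0/0.
After 3 applications of L'Hôpital's rule the quotient is (-64*cos(4*h))/(6); substituting h = 0 gives -32/3.

-32/3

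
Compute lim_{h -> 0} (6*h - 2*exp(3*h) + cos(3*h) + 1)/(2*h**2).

Substitution gives 0/0; apply L'Hôpital's rule 2 times.
After differentiating numerator and denominator 2 times the quotient is (-18*e^(3*h) - 9*cos(3*h))/(4); at h = 0 this is -27/4.

-27/4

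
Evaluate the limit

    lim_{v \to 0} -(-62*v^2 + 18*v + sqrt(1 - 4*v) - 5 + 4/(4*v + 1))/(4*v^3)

Substitution gives 0/0; apply L'Hôpital's rule 3 times.
After differentiating numerator and denominator 3 times the quotient is (-1536/(4*v + 1)^4 - 24/(1 - 4*v)^(5/2))/(-24); at v = 0 this is 65.

65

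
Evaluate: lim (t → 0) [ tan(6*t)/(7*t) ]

6/7

Substitution gives 0/0.
Since tan(u)/u → 1 as u → 0, tan(6t)/(6t) → 1 and the limit is 6/7.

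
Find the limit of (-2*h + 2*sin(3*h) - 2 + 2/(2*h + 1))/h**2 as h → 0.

Substitution gives 0/0; apply L'Hôpital's rule 2 times.
After differentiating numerator and denominator 2 times the quotient is (-18*sin(3*h) + 16/(2*h + 1)^3)/(2); at h = 0 this is 8.

8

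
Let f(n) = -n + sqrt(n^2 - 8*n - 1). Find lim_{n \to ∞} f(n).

An ∞ − ∞ form. Rationalising with the conjugate, the difference becomes (-8n - 1) / (√(n^2 - 8*n - 1) + n).
For large n the denominator behaves like 2·n, so the quotient tends to -8/2 = -4.

-4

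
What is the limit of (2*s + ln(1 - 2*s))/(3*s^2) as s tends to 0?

Direct substitution gives 0/0.
Apply L'Hôpital: lim (2 - 2/(1 - 2*s))/(6*s), still 0/0.
After 2 applications of L'Hôpital's rule the quotient is (-4/(1 - 2*s)^2)/(6); substituting s = 0 gives -2/3.

-2/3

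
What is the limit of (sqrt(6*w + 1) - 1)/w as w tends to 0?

3

Substitution gives 0/0. Multiply numerator and denominator by the conjugate √(1 + 6w) + √1.
The numerator becomes (1 + 6w) − 1 = 6w, so the expression simplifies to 6/(√(1 + 6w) + √1).
Letting w → 0 gives 6/(2√1) = 3.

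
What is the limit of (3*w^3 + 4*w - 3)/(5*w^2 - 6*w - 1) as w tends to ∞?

The numerator has higher degree (3 > 2); the quotient behaves like (3/(5))·w^1 for large |w|.
As w → +∞ this diverges to ∞.

∞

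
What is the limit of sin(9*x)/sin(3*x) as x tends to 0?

Substitution gives 0/0.
Divide numerator and denominator by x: sin(9x)/x → 9 and sin(3x)/x → 3, so the limit is 1·9/3 = 3.

3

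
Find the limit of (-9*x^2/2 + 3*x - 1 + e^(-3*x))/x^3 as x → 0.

-9/2

Direct substitution gives 0/0.
Apply L'Hôpital: lim (-9*x + 3 - 3*e^(-3*x))/(3*x^2), still 0/0.
Apply L'Hôpital: lim (-9 + 9*e^(-3*x))/(6*x), still 0/0.
After 3 applications of L'Hôpital's rule the quotient is (-27*e^(-3*x))/(6); substituting x = 0 gives -9/2.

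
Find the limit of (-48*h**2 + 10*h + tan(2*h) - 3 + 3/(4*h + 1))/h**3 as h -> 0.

-568/3

Substitution gives 0/0; apply L'Hôpital's rule 3 times.
After differentiating numerator and denominator 3 times the quotient is (48*tan(2*h)^2/cos(2*h)^2 + 16/cos(2*h)^2 - 1152/(4*h + 1)^4)/(6); at h = 0 this is -568/3.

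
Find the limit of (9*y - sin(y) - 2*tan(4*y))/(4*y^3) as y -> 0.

Substitution gives 0/0 (the numerator vanishes to order 3).
Expand each term to order y^3: the coefficient of y^3 in −sin(y) is 1/6 and in -2·tan(4y) is -128/3.
Lower-order terms cancel with the polynomial part, so the numerator is (-85/2)·y^3 + o(y^3), and the limit is (-85/2)/(4) = -85/8.

-85/8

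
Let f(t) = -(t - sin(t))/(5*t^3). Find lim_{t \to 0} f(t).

Direct substitution gives 0/0.
Apply L'Hôpital: lim (1 - cos(t))/(-15*t^2), still 0/0.
Apply L'Hôpital: lim (sin(t))/(-30*t), still 0/0.
After 3 applications of L'Hôpital's rule the quotient is (cos(t))/(-30); substituting t = 0 gives -1/30.

-1/30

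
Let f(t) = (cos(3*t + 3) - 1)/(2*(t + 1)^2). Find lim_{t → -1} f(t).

Direct substitution gives 0/0.
Apply L'Hôpital: lim (-3*sin(3*t + 3))/(4*t + 4), still 0/0.
After 2 applications of L'Hôpital's rule the quotient is (-9*cos(3*t + 3))/(4); substituting t = -1 gives -9/4.

-9/4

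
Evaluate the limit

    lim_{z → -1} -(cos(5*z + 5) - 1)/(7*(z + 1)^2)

Direct substitution gives 0/0.
Apply L'Hôpital: lim (-5*sin(5*z + 5))/(-14*z - 14), still 0/0.
After 2 applications of L'Hôpital's rule the quotient is (-25*cos(5*z + 5))/(-14); substituting z = -1 gives 25/14.

25/14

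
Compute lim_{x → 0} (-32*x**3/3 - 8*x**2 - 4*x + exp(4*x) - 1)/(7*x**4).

32/21

Direct substitution gives 0/0.
Apply L'Hôpital: lim (-32*x^2 - 16*x + 4*e^(4*x) - 4)/(28*x^3), still 0/0.
Apply L'Hôpital: lim (-64*x + 16*e^(4*x) - 16)/(84*x^2), still 0/0.
Apply L'Hôpital: lim (64*e^(4*x) - 64)/(168*x), still 0/0.
After 4 applications of L'Hôpital's rule the quotient is (256*e^(4*x))/(168); substituting x = 0 gives 32/21.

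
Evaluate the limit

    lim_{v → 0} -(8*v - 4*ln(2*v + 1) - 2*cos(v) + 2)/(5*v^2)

Substitution gives 0/0 (the numerator vanishes to order 2).
Expand each term to order v^2: the coefficient of v^2 in -4·ln(1 + 2v) is 8 and in -2·cos(v) is 1.
Lower-order terms cancel with the polynomial part, so the numerator is (9)·v^2 + o(v^2), and the limit is (9)/(-5) = -9/5.

-9/5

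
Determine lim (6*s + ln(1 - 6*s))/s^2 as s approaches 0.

Direct substitution gives 0/0.
Apply L'Hôpital: lim (6 - 6/(1 - 6*s))/(2*s), still 0/0.
After 2 applications of L'Hôpital's rule the quotient is (-36/(1 - 6*s)^2)/(2); substituting s = 0 gives -18.

-18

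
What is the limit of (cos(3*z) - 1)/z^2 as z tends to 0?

-9/2

Direct substitution gives 0/0.
Apply L'Hôpital: lim (-3*sin(3*z))/(2*z), still 0/0.
After 2 applications of L'Hôpital's rule the quotient is (-9*cos(3*z))/(2); substituting z = 0 gives -9/2.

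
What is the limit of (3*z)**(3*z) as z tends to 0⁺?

Base → 0⁺ and exponent → 0⁺: a 0^0 form.
Take logs: 3z·ln(3z). This is 0·(−∞); rewriting as ln(3z)/(1/(3z)) and applying L'Hôpital gives 0.
Hence the limit is e^0 = 1.

1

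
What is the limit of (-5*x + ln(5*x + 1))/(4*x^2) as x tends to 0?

-25/8

Direct substitution gives 0/0.
Apply L'Hôpital: lim (-5 + 5/(5*x + 1))/(8*x), still 0/0.
After 2 applications of L'Hôpital's rule the quotient is (-25/(5*x + 1)^2)/(8); substituting x = 0 gives -25/8.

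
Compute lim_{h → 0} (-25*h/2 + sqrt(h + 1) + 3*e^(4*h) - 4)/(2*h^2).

Substitution gives 0/0 (the numerator vanishes to order 2).
Expand each term to order h^2: the coefficient of h^2 in 3·e^(4h) is 24 and in √(1 + h) is -1/8.
Lower-order terms cancel with the polynomial part, so the numerator is (191/8)·h^2 + o(h^2), and the limit is (191/8)/(2) = 191/16.

191/16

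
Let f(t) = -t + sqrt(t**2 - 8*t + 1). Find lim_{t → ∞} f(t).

An ∞ − ∞ form. Rationalising with the conjugate, the difference becomes (-8t + 1) / (√(t^2 - 8*t + 1) + t).
For large t the denominator behaves like 2·t, so the quotient tends to -8/2 = -4.

-4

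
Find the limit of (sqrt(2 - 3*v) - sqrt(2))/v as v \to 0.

-3*√(2)/4

A 0/0 form; rationalise with √(2 - 3v) + √2. This collapses the numerator to -3v, leaving -3/(√(2 - 3v) + √2) → -3/(2√2) = -3*√(2)/4.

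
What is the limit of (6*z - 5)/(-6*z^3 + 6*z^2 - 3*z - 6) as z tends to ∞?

0

The denominator has degree 3 and the numerator degree 1. Dividing numerator and denominator by z^3 sends every term to 0 except the leading denominator term, so the limit is 0.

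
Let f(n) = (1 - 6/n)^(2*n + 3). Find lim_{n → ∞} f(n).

e^(-12)

Let L be the limit and take ln: ln L = lim (2n + 3)·ln(1 - 6/n) = lim (2n + 3)·(-6/n + O(1/n²)) = -12.
Hence L = e^(-12).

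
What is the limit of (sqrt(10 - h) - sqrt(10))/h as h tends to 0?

Substitution gives 0/0. Multiply numerator and denominator by the conjugate √(10 - h) + √10.
The numerator becomes (10 - h) − 10 = -h, so the expression simplifies to -1/(√(10 - h) + √10).
Letting h → 0 gives -1/(2√10) = -√(10)/20.

-√(10)/20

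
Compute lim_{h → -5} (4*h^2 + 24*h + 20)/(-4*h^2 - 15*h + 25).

At h = -5 both the top and bottom vanish — a removable singularity. Factoring out (h + 5) from each leaves (4*h + 4)/(5 - 4*h), which at h = -5 equals -16/25.

-16/25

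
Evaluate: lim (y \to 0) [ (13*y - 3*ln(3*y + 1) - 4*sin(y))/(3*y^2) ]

9/2

Substitution gives 0/0 (the numerator vanishes to order 2).
Expand each term to order y^2: the coefficient of y^2 in -3·ln(1 + 3y) is 27/2 and in -4·sin(y) is 0.
Lower-order terms cancel with the polynomial part, so the numerator is (27/2)·y^2 + o(y^2), and the limit is (27/2)/(3) = 9/2.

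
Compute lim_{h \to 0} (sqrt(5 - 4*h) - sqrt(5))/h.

-2*√(5)/5

Substitution gives 0/0. Multiply numerator and denominator by the conjugate √(5 - 4h) + √5.
The numerator becomes (5 - 4h) − 5 = -4h, so the expression simplifies to -4/(√(5 - 4h) + √5).
Letting h → 0 gives -4/(2√5) = -2*√(5)/5.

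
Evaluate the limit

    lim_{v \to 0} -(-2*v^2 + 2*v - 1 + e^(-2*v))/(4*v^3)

1/3

Direct substitution gives 0/0.
Apply L'Hôpital: lim (-4*v + 2 - 2*e^(-2*v))/(-12*v^2), still 0/0.
Apply L'Hôpital: lim (-4 + 4*e^(-2*v))/(-24*v), still 0/0.
After 3 applications of L'Hôpital's rule the quotient is (-8*e^(-2*v))/(-24); substituting v = 0 gives 1/3.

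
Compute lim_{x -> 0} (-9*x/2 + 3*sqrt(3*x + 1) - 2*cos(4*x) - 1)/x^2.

Substitution gives 0/0; apply L'Hôpital's rule 2 times.
After differentiating numerator and denominator 2 times the quotient is (32*cos(4*x) - 27/(4*(3*x + 1)^(3/2)))/(2); at x = 0 this is 101/8.

101/8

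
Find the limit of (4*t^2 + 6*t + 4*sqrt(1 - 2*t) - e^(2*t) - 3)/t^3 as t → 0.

Substitution gives 0/0; apply L'Hôpital's rule 3 times.
After differentiating numerator and denominator 3 times the quotient is (-8*e^(2*t) - 12/(1 - 2*t)^(5/2))/(6); at t = 0 this is -10/3.

-10/3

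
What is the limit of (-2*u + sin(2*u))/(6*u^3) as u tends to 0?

Direct substitution gives 0/0.
Apply L'Hôpital: lim (2*cos(2*u) - 2)/(18*u^2), still 0/0.
Apply L'Hôpital: lim (-4*sin(2*u))/(36*u), still 0/0.
After 3 applications of L'Hôpital's rule the quotient is (-8*cos(2*u))/(36); substituting u = 0 gives -2/9.

-2/9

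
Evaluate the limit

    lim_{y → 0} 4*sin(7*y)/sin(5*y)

28/5

Substitution gives 0/0.
Divide numerator and denominator by y: sin(7y)/y → 7 and sin(5y)/y → 5, so the limit is 4·7/5 = 28/5.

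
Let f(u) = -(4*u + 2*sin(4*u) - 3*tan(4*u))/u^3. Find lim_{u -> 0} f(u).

256/3

Substitution gives 0/0; apply L'Hôpital's rule 3 times.
After differentiating numerator and denominator 3 times the quotient is (-128*cos(4*u) - 1152*tan(4*u)^4 - 1536*tan(4*u)^2 - 384)/(-6); at u = 0 this is 256/3.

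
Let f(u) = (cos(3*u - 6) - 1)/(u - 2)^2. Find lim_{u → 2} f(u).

-9/2

Direct substitution gives 0/0.
Apply L'Hôpital: lim (-3*sin(3*u - 6))/(2*u - 4), still 0/0.
After 2 applications of L'Hôpital's rule the quotient is (-9*cos(3*u - 6))/(2); substituting u = 2 gives -9/2.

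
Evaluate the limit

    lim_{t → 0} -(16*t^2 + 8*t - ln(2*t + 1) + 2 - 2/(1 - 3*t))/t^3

170/3

Substitution gives 0/0 (the numerator vanishes to order 3).
Expand each term to order t^3: the coefficient of t^3 in -2·1/(1 - 3t) is -54 and in −ln(1 + 2t) is -8/3.
Lower-order terms cancel with the polynomial part, so the numerator is (-170/3)·t^3 + o(t^3), and the limit is (-170/3)/(-1) = 170/3.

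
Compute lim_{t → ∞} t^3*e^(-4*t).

Write as t^3/e^{4t}, an ∞/∞ form.
Exponential growth dominates any polynomial, so repeated L'Hôpital (or the standard result) gives 0.

0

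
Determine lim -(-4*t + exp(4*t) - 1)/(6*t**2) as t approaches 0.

Direct substitution gives 0/0.
Apply L'Hôpital: lim (4*e^(4*t) - 4)/(-12*t), still 0/0.
After 2 applications of L'Hôpital's rule the quotient is (16*e^(4*t))/(-12); substituting t = 0 gives -4/3.

-4/3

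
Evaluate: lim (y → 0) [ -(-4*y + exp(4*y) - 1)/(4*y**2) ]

-2

Direct substitution gives 0/0.
Apply L'Hôpital: lim (4*e^(4*y) - 4)/(-8*y), still 0/0.
After 2 applications of L'Hôpital's rule the quotient is (16*e^(4*y))/(-8); substituting y = 0 gives -2.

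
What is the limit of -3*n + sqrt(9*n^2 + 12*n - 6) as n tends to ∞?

2

This has the form ∞ − ∞. Multiply and divide by the conjugate √(9*n^2 + 12*n - 6) + 3n.
That gives (12n - 6) / (√(9*n^2 + 12*n - 6) + 3n).
Divide numerator and denominator by n: the limit is 12/(2·3) = 2.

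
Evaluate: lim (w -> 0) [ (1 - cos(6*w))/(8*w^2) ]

Substitution gives 0/0.
Use (1 − cos u)/u² → 1/2 with u = 6w: the limit is 6²/(2·8) = 9/4.

9/4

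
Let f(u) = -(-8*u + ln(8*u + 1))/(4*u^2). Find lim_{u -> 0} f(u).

8

Direct substitution gives 0/0.
Apply L'Hôpital: lim (-8 + 8/(8*u + 1))/(-8*u), still 0/0.
After 2 applications of L'Hôpital's rule the quotient is (-64/(8*u + 1)^2)/(-8); substituting u = 0 gives 8.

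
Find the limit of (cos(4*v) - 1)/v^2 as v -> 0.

-8

Direct substitution gives 0/0.
Apply L'Hôpital: lim (-4*sin(4*v))/(2*v), still 0/0.
After 2 applications of L'Hôpital's rule the quotient is (-16*cos(4*v))/(2); substituting v = 0 gives -8.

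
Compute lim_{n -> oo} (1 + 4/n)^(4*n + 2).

e^(16)

Write it as [(1 + 4/n)^n]^(4) · (1 + 4/n)^(2). The bracketed term tends to e^(4) and the second factor to 1, so the limit is e^(16).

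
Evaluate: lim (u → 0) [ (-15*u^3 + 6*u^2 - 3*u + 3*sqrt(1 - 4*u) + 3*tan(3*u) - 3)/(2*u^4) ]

Substitution gives 0/0; apply L'Hôpital's rule 4 times.
After differentiating numerator and denominator 4 times the quotient is (5832*tan(3*u)^3/cos(3*u)^2 + 3888*tan(3*u)/cos(3*u)^2 - 720/(1 - 4*u)^(7/2))/(48); at u = 0 this is -15.

-15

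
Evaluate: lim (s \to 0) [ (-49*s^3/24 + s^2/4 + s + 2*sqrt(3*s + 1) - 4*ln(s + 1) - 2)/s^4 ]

-341/64

Substitution gives 0/0; apply L'Hôpital's rule 4 times.
After differentiating numerator and denominator 4 times the quotient is (-1215/(8*(3*s + 1)^(7/2)) + 24/(s + 1)^4)/(24); at s = 0 this is -341/64.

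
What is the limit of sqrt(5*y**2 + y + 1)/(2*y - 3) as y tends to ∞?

For large |y|, √(5*y^2 + y + 1) ≈ √5·|y| and the denominator ≈ 2y.
Since y → +∞, |y| = y, giving √5/(2) = √(5)/2.

√(5)/2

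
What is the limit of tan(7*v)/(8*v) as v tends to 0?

Substitution gives 0/0.
Since tan(u)/u → 1 as u → 0, tan(7v)/(7v) → 1 and the limit is 7/8.

7/8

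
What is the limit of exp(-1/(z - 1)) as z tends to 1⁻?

As z → 1⁻, -1/(z - 1) → +∞, so e^(-1/(z - 1)) → ∞.

∞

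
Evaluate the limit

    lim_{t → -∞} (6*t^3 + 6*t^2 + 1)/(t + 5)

The numerator has higher degree (3 > 1); the quotient behaves like (6/(1))·t^2 for large |t|.
As t → −∞ this diverges to ∞.

∞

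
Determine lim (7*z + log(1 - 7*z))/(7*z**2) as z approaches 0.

Direct substitution gives 0/0.
Apply L'Hôpital: lim (7 - 7/(1 - 7*z))/(14*z), still 0/0.
After 2 applications of L'Hôpital's rule the quotient is (-49/(1 - 7*z)^2)/(14); substituting z = 0 gives -7/2.

-7/2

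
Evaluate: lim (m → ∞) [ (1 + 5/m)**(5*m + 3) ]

The base → 1 and the exponent → ∞: a 1^∞ form.
Take logarithms: (5m + 3)·ln(1 + 5/m). Since ln(1+u) ~ u for small u, this behaves like (5m)·(5/m) → 25.
So the limit is e^(25).

e^(25)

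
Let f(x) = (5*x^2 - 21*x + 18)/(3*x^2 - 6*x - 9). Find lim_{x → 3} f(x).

Direct substitution gives 0/0, so factor. Both numerator and denominator have (x - 3) as a factor.
After cancelling, the expression reduces to (5*x - 6)/(3*x + 3).
Substituting x = 3 gives 3/4.

3/4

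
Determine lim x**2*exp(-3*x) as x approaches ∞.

Write as x^2/e^{3x}, an ∞/∞ form.
Exponential growth dominates any polynomial, so repeated L'Hôpital (or the standard result) gives 0.

0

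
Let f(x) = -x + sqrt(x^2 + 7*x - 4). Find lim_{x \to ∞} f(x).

7/2

An ∞ − ∞ form. Rationalising with the conjugate, the difference becomes (7x - 4) / (√(x^2 + 7*x - 4) + x).
For large x the denominator behaves like 2·x, so the quotient tends to 7/2 = 7/2.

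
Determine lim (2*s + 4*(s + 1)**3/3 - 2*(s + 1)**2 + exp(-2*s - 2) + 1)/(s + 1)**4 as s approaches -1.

Direct substitution gives 0/0.
Apply L'Hôpital: lim (-4*s + 4*(s + 1)^2 - 2*e^(-2*s - 2) - 2)/(4*(s + 1)^3), still 0/0.
Apply L'Hôpital: lim (8*s + 4*e^(-2*s - 2) + 4)/(12*(s + 1)^2), still 0/0.
Apply L'Hôpital: lim (8 - 8*e^(-2*s - 2))/(24*s + 24), still 0/0.
After 4 applications of L'Hôpital's rule the quotient is (16*e^(-2*s - 2))/(24); substituting s = -1 gives 2/3.

2/3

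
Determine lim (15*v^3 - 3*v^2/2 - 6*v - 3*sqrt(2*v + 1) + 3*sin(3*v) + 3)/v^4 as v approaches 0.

Substitution gives 0/0 (the numerator vanishes to order 4).
Expand each term to order v^4: the coefficient of v^4 in -3·√(1 + 2v) is 15/8 and in 3·sin(3v) is 0.
Lower-order terms cancel with the polynomial part, so the numerator is (15/8)·v^4 + o(v^4), and the limit is (15/8)/(1) = 15/8.

15/8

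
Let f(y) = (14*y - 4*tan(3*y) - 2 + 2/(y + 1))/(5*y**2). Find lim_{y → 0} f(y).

Substitution gives 0/0 (the numerator vanishes to order 2).
Expand each term to order y^2: the coefficient of y^2 in 2·1/(1 + y) is 2 and in -4·tan(3y) is 0.
Lower-order terms cancel with the polynomial part, so the numerator is (2)·y^2 + o(y^2), and the limit is (2)/(5) = 2/5.

2/5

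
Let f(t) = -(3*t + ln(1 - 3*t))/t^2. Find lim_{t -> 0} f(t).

Direct substitution gives 0/0.
Apply L'Hôpital: lim (3 - 3/(1 - 3*t))/(-2*t), still 0/0.
After 2 applications of L'Hôpital's rule the quotient is (-9/(1 - 3*t)^2)/(-2); substituting t = 0 gives 9/2.

9/2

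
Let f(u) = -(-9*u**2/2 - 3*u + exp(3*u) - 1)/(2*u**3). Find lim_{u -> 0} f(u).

-9/4

Direct substitution gives 0/0.
Apply L'Hôpital: lim (-9*u + 3*e^(3*u) - 3)/(-6*u^2), still 0/0.
Apply L'Hôpital: lim (9*e^(3*u) - 9)/(-12*u), still 0/0.
After 3 applications of L'Hôpital's rule the quotient is (27*e^(3*u))/(-12); substituting u = 0 gives -9/4.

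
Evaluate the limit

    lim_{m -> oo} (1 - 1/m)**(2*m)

Let L be the limit and take ln: ln L = lim (2m)·ln(1 - 1/m) = lim (2m)·(-1/m + O(1/m²)) = -2.
Hence L = e^(-2).

e^(-2)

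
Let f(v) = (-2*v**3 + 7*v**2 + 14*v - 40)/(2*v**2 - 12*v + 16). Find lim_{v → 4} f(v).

At v = 4 both the top and bottom vanish — a removable singularity. Factoring out (v - 4) from each leaves (-2*v^2 - v + 10)/(2*v - 4), which at v = 4 equals -13/2.

-13/2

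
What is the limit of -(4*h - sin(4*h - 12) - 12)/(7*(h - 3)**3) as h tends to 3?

Direct substitution gives 0/0.
Apply L'Hôpital: lim (4 - 4*cos(4*h - 12))/(-21*(h - 3)^2), still 0/0.
Apply L'Hôpital: lim (16*sin(4*h - 12))/(126 - 42*h), still 0/0.
After 3 applications of L'Hôpital's rule the quotient is (64*cos(4*h - 12))/(-42); substituting h = 3 gives -32/21.

-32/21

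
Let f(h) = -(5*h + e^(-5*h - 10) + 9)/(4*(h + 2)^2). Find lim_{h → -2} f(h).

-25/8

Direct substitution gives 0/0.
Apply L'Hôpital: lim (5 - 5*e^(-5*h - 10))/(-8*h - 16), still 0/0.
After 2 applications of L'Hôpital's rule the quotient is (25*e^(-5*h - 10))/(-8); substituting h = -2 gives -25/8.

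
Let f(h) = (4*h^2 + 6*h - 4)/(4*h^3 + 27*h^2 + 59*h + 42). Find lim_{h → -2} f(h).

Since h = -2 makes numerator and denominator zero, (h + 2) divides both.
Cancelling it gives (4*h - 2)/(4*h^2 + 19*h + 21); now plug in h = -2 to get 10.

10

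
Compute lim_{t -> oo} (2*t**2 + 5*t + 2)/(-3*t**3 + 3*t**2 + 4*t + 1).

The denominator has degree 3 and the numerator degree 2. Dividing numerator and denominator by t^3 sends every term to 0 except the leading denominator term, so the limit is 0.

0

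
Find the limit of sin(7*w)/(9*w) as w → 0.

Substitution gives 0/0.
Write it as (7/9)·sin(7w)/(7w); since sin(u)/u → 1, the limit is 7/9.

7/9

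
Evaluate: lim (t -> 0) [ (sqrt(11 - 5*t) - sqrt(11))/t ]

-5*√(11)/22

Substitution gives 0/0. Multiply numerator and denominator by the conjugate √(11 - 5t) + √11.
The numerator becomes (11 - 5t) − 11 = -5t, so the expression simplifies to -5/(√(11 - 5t) + √11).
Letting t → 0 gives -5/(2√11) = -5*√(11)/22.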